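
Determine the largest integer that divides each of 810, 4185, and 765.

45

810 = 2 × 3^4 × 5
4185 = 3^3 × 5 × 31
765 = 3^2 × 5 × 17
gcd(810, 4185, 765) = 3^2 × 5 = 45.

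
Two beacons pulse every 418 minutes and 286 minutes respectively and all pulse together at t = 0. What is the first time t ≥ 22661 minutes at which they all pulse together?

27170 minutes

Joint pulses occur at multiples of LCM(418, 286).
418 = 2 × 11 × 19
286 = 2 × 11 × 13
LCM(418, 286) = 2 × 11 × 13 × 19 = 5434.
Smallest multiple of 5434 that is ≥ 22661: ⌈22661/5434⌉ × 5434 = 5 × 5434 = 27170.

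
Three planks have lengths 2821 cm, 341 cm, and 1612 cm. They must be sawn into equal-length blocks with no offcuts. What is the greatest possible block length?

31 cm

The block length must divide every plank, so the greatest is gcd(2821, 341, 1612).
2821 = 7 × 13 × 31
341 = 11 × 31
1612 = 2^2 × 13 × 31
gcd(2821, 341, 1612) = 31.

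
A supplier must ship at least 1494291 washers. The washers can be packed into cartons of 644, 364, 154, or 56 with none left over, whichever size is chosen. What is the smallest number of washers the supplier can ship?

The number of washers must be a common multiple of 644, 364, 154, and 56, so a multiple of their LCM.
644 = 2^2 × 7 × 23
364 = 2^2 × 7 × 13
154 = 2 × 7 × 11
56 = 2^3 × 7
LCM(644, 364, 154, 56) = 2^3 × 7 × 11 × 13 × 23 = 184184.
Smallest multiple of 184184 that is ≥ 1494291: ⌈1494291/184184⌉ × 184184 = 9 × 184184 = 1657656.

1657656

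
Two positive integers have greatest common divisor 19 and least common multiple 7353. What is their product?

139707

For any two positive integers, gcd × lcm = product = 19 × 7353 = 139707.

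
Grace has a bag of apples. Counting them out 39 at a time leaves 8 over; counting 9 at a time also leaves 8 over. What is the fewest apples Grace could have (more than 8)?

125

N − 8 must be a common multiple of 39 and 9.
39 = 3 × 13
9 = 3^2
LCM(39, 9) = 3^2 × 13 = 117.
Smallest N > 8 is LCM + 8 = 117 + 8 = 125.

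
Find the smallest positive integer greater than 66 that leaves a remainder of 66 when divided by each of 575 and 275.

6391

N − 66 must be a common multiple of 575 and 275.
575 = 5^2 × 23
275 = 5^2 × 11
LCM(575, 275) = 5^2 × 11 × 23 = 6325.
Smallest N > 66 is LCM + 66 = 6325 + 66 = 6391.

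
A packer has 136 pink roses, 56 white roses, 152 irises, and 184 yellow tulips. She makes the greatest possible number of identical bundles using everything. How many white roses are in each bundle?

7

Number of bundles = gcd(136, 56, 152, 184).
136 = 2^3 × 17
56 = 2^3 × 7
152 = 2^3 × 19
184 = 2^3 × 23
gcd(136, 56, 152, 184) = 2^3 = 8.
white roses per bundle = 56 / 8 = 7.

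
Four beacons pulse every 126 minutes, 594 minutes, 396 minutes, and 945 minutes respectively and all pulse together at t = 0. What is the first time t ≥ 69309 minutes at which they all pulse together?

Joint pulses occur at multiples of LCM(126, 594, 396, 945).
126 = 2 × 3^2 × 7
594 = 2 × 3^3 × 11
396 = 2^2 × 3^2 × 11
945 = 3^3 × 5 × 7
LCM(126, 594, 396, 945) = 2^2 × 3^3 × 5 × 7 × 11 = 41580.
Smallest multiple of 41580 that is ≥ 69309: ⌈69309/41580⌉ × 41580 = 2 × 41580 = 83160.

83160 minutes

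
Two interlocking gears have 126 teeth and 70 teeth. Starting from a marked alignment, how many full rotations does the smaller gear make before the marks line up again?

9 rotations

The first common completion time is the LCM of the periods.
126 = 2 × 3^2 × 7
70 = 2 × 5 × 7
LCM(126, 70) = 2 × 3^2 × 5 × 7 = 630.
Rotations for period 70: 630 / 70 = 9.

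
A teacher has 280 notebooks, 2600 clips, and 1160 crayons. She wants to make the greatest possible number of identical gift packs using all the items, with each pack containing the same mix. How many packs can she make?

40 packs

The pack count must divide each quantity, so the greatest is gcd(280, 2600, 1160).
280 = 2^3 × 5 × 7
2600 = 2^3 × 5^2 × 13
1160 = 2^3 × 5 × 29
gcd(280, 2600, 1160) = 2^3 × 5 = 40.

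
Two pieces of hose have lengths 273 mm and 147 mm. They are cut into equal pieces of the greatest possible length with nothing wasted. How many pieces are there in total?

20

Piece length = gcd(273, 147).
273 = 3 × 7 × 13
147 = 3 × 7^2
gcd(273, 147) = 3 × 7 = 21.
Total pieces = 273/21 + 147/21 = 13 + 7 = 20.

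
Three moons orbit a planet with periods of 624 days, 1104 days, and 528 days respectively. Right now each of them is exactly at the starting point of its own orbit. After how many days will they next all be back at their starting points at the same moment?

157872 days

The first simultaneous occurrence is after LCM of the individual periods.
624 = 2^4 × 3 × 13
1104 = 2^4 × 3 × 23
528 = 2^4 × 3 × 11
LCM(624, 1104, 528) = 2^4 × 3 × 11 × 13 × 23 = 157872.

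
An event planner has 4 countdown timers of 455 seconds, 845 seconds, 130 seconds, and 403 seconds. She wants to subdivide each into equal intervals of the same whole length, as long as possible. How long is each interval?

13 seconds

The interval must divide each timer length; the longest such is the gcd.
455 = 5 × 7 × 13
845 = 5 × 13^2
130 = 2 × 5 × 13
403 = 13 × 31
gcd(455, 845, 130, 403) = 13.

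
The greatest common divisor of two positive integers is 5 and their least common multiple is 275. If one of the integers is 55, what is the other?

25

For two integers, gcd × lcm = product, so the other is (5 × 275) / 55 = 1375 / 55 = 25.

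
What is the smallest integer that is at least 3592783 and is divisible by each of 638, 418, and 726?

The integer must be a common multiple of 638, 418, and 726, so a multiple of their LCM.
638 = 2 × 11 × 29
418 = 2 × 11 × 19
726 = 2 × 3 × 11^2
LCM(638, 418, 726) = 2 × 3 × 11^2 × 19 × 29 = 400026.
Smallest multiple of 400026 that is ≥ 3592783: ⌈3592783/400026⌉ × 400026 = 9 × 400026 = 3600234.

3600234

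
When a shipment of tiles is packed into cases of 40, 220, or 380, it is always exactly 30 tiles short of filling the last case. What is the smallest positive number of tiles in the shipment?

8330

Being 30 short of a full case of size k means N ≡ −30 (mod k), i.e. N + 30 is a multiple of each size.
40 = 2^3 × 5
220 = 2^2 × 5 × 11
380 = 2^2 × 5 × 19
LCM(40, 220, 380) = 2^3 × 5 × 11 × 19 = 8360.
Smallest positive N is 8360 − 30 = 8330.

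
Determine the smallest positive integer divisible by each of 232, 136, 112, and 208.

232 = 2^3 × 29
136 = 2^3 × 17
112 = 2^4 × 7
208 = 2^4 × 13
LCM(232, 136, 112, 208) = 2^4 × 7 × 13 × 17 × 29 = 717808.

717808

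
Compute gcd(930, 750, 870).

30

930 = 2 × 3 × 5 × 31
750 = 2 × 3 × 5^3
870 = 2 × 3 × 5 × 29
gcd(930, 750, 870) = 2 × 3 × 5 = 30.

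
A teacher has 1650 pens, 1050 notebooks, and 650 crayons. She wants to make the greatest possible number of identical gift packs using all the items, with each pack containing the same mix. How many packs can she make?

50 packs

The pack count must divide each quantity, so the greatest is gcd(1650, 1050, 650).
1650 = 2 × 3 × 5^2 × 11
1050 = 2 × 3 × 5^2 × 7
650 = 2 × 5^2 × 13
gcd(1650, 1050, 650) = 2 × 5^2 = 50.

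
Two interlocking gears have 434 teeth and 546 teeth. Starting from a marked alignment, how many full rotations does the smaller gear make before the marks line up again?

39 rotations

They are all back at their starting positions together after one LCM of the periods.
434 = 2 × 7 × 31
546 = 2 × 3 × 7 × 13
LCM(434, 546) = 2 × 3 × 7 × 13 × 31 = 16926.
Rotations for period 434: 16926 / 434 = 39.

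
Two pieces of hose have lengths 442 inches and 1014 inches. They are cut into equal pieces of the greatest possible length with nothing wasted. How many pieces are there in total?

56

Piece length = gcd(442, 1014).
442 = 2 × 13 × 17
1014 = 2 × 3 × 13^2
gcd(442, 1014) = 2 × 13 = 26.
Total pieces = 442/26 + 1014/26 = 17 + 39 = 56.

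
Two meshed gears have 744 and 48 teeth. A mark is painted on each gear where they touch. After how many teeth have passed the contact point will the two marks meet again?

The first simultaneous occurrence is after LCM of the individual periods.
744 = 2^3 × 3 × 31
48 = 2^4 × 3
LCM(744, 48) = 2^4 × 3 × 31 = 1488.

1488 teeth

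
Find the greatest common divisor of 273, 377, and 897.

273 = 3 × 7 × 13
377 = 13 × 29
897 = 3 × 13 × 23
gcd(273, 377, 897) = 13.

13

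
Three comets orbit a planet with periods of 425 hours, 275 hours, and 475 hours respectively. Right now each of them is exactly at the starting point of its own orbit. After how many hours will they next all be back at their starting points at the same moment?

We need the least common multiple of the intervals.
425 = 5^2 × 17
275 = 5^2 × 11
475 = 5^2 × 19
LCM(425, 275, 475) = 5^2 × 11 × 17 × 19 = 88825.

88825 hours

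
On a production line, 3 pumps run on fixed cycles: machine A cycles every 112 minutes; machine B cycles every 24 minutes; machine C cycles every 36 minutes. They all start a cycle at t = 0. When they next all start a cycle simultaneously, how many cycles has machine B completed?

All finish a whole number of cycles simultaneously at t = LCM of the periods.
112 = 2^4 × 7
24 = 2^3 × 3
36 = 2^2 × 3^2
LCM(112, 24, 36) = 2^4 × 3^2 × 7 = 1008.
Cycles for period 24: 1008 / 24 = 42.

42 cycles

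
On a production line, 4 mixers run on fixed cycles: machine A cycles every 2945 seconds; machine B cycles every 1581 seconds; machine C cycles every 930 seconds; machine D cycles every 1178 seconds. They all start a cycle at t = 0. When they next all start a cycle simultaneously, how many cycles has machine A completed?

The first common completion time is the LCM of the periods.
2945 = 5 × 19 × 31
1581 = 3 × 17 × 31
930 = 2 × 3 × 5 × 31
1178 = 2 × 19 × 31
LCM(2945, 1581, 930, 1178) = 2 × 3 × 5 × 17 × 19 × 31 = 300390.
Cycles for period 2945: 300390 / 2945 = 102.

102 cycles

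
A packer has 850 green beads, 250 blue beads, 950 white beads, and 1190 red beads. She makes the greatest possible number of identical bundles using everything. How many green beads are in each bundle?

85

Number of bundles = gcd(850, 250, 950, 1190).
850 = 2 × 5^2 × 17
250 = 2 × 5^3
950 = 2 × 5^2 × 19
1190 = 2 × 5 × 7 × 17
gcd(850, 250, 950, 1190) = 2 × 5 = 10.
green beads per bundle = 850 / 10 = 85.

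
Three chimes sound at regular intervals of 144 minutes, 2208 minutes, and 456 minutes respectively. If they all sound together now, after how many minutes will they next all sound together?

The first simultaneous occurrence is after LCM of the individual periods.
144 = 2^4 × 3^2
2208 = 2^5 × 3 × 23
456 = 2^3 × 3 × 19
LCM(144, 2208, 456) = 2^5 × 3^2 × 19 × 23 = 125856.

125856 minutes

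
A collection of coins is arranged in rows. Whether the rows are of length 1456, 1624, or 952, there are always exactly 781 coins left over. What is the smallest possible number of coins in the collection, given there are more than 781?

N − 781 must be a common multiple of 1456, 1624, and 952.
1456 = 2^4 × 7 × 13
1624 = 2^3 × 7 × 29
952 = 2^3 × 7 × 17
LCM(1456, 1624, 952) = 2^4 × 7 × 13 × 17 × 29 = 717808.
Smallest N > 781 is LCM + 781 = 717808 + 781 = 718589.

718589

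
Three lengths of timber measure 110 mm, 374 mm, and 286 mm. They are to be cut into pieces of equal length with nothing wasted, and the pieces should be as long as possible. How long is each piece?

22 mm

The greatest length dividing all of 110, 374, and 286 is their gcd.
110 = 2 × 5 × 11
374 = 2 × 11 × 17
286 = 2 × 11 × 13
gcd(110, 374, 286) = 2 × 11 = 22.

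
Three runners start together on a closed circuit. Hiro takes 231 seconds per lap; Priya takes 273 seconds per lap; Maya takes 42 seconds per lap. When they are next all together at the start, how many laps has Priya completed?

All finish a whole number of cycles simultaneously at t = LCM of the periods.
231 = 3 × 7 × 11
273 = 3 × 7 × 13
42 = 2 × 3 × 7
LCM(231, 273, 42) = 2 × 3 × 7 × 11 × 13 = 6006.
Laps for period 273: 6006 / 273 = 22.

22 laps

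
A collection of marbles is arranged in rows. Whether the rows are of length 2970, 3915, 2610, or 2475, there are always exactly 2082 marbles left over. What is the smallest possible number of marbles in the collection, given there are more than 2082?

N − 2082 must be a common multiple of 2970, 3915, 2610, and 2475.
2970 = 2 × 3^3 × 5 × 11
3915 = 3^3 × 5 × 29
2610 = 2 × 3^2 × 5 × 29
2475 = 3^2 × 5^2 × 11
LCM(2970, 3915, 2610, 2475) = 2 × 3^3 × 5^2 × 11 × 29 = 430650.
Smallest N > 2082 is LCM + 2082 = 430650 + 2082 = 432732.

432732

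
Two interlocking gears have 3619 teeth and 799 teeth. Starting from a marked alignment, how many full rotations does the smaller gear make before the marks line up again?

The first common completion time is the LCM of the periods.
3619 = 7 × 11 × 47
799 = 17 × 47
LCM(3619, 799) = 7 × 11 × 17 × 47 = 61523.
Rotations for period 799: 61523 / 799 = 77.

77 rotations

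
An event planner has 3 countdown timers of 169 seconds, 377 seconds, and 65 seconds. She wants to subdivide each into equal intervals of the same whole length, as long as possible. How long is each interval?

The interval must divide each timer length; the longest such is the gcd.
169 = 13^2
377 = 13 × 29
65 = 5 × 13
gcd(169, 377, 65) = 13.

13 seconds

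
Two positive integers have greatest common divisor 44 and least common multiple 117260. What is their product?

5159440

For any two positive integers, gcd × lcm = product = 44 × 117260 = 5159440.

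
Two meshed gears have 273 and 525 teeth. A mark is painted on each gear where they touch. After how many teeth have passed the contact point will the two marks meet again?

The first simultaneous occurrence is after LCM of the individual periods.
273 = 3 × 7 × 13
525 = 3 × 5^2 × 7
LCM(273, 525) = 3 × 5^2 × 7 × 13 = 6825.

6825 teeth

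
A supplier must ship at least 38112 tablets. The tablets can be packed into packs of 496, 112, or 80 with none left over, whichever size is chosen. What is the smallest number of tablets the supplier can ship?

52080

The number of tablets must be a common multiple of 496, 112, and 80, so a multiple of their LCM.
496 = 2^4 × 31
112 = 2^4 × 7
80 = 2^4 × 5
LCM(496, 112, 80) = 2^4 × 5 × 7 × 31 = 17360.
Smallest multiple of 17360 that is ≥ 38112: ⌈38112/17360⌉ × 17360 = 3 × 17360 = 52080.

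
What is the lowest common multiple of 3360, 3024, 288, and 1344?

60480

3360 = 2^5 × 3 × 5 × 7
3024 = 2^4 × 3^3 × 7
288 = 2^5 × 3^2
1344 = 2^6 × 3 × 7
LCM(3360, 3024, 288, 1344) = 2^6 × 3^3 × 5 × 7 = 60480.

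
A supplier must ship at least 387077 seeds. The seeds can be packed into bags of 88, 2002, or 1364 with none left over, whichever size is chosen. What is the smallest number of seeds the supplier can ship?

496496

The number of seeds must be a common multiple of 88, 2002, and 1364, so a multiple of their LCM.
88 = 2^3 × 11
2002 = 2 × 7 × 11 × 13
1364 = 2^2 × 11 × 31
LCM(88, 2002, 1364) = 2^3 × 7 × 11 × 13 × 31 = 248248.
Smallest multiple of 248248 that is ≥ 387077: ⌈387077/248248⌉ × 248248 = 2 × 248248 = 496496.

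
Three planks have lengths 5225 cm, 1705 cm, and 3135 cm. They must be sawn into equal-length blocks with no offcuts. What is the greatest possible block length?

The block length must divide every plank, so the greatest is gcd(5225, 1705, 3135).
5225 = 5^2 × 11 × 19
1705 = 5 × 11 × 31
3135 = 3 × 5 × 11 × 19
gcd(5225, 1705, 3135) = 5 × 11 = 55.

55 cm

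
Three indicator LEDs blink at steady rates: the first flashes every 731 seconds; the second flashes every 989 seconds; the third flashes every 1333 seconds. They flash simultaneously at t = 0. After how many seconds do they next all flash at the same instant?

They coincide at every common multiple of the periods; the first is the LCM.
731 = 17 × 43
989 = 23 × 43
1333 = 31 × 43
LCM(731, 989, 1333) = 17 × 23 × 31 × 43 = 521203.

521203 seconds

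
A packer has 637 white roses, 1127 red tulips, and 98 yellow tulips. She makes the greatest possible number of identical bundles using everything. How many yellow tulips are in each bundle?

Number of bundles = gcd(637, 1127, 98).
637 = 7^2 × 13
1127 = 7^2 × 23
98 = 2 × 7^2
gcd(637, 1127, 98) = 7^2 = 49.
yellow tulips per bundle = 98 / 49 = 2.

2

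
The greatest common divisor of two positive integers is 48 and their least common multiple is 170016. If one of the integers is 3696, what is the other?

2208

For two integers, gcd × lcm = product, so the other is (48 × 170016) / 3696 = 8160768 / 3696 = 2208.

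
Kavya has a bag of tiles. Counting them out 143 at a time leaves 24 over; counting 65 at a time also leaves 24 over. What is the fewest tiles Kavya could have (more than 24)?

N − 24 must be a common multiple of 143 and 65.
143 = 11 × 13
65 = 5 × 13
LCM(143, 65) = 5 × 11 × 13 = 715.
Smallest N > 24 is LCM + 24 = 715 + 24 = 739.

739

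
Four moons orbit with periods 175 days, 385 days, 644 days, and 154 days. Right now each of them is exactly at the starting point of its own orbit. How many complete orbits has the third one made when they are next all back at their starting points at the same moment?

The first common completion time is the LCM of the periods.
175 = 5^2 × 7
385 = 5 × 7 × 11
644 = 2^2 × 7 × 23
154 = 2 × 7 × 11
LCM(175, 385, 644, 154) = 2^2 × 5^2 × 7 × 11 × 23 = 177100.
Orbits for period 644: 177100 / 644 = 275.

275 orbits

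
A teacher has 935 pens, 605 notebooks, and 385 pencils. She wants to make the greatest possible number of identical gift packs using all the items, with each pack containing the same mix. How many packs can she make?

The pack count must divide each quantity, so the greatest is gcd(935, 605, 385).
935 = 5 × 11 × 17
605 = 5 × 11^2
385 = 5 × 7 × 11
gcd(935, 605, 385) = 5 × 11 = 55.

55 packs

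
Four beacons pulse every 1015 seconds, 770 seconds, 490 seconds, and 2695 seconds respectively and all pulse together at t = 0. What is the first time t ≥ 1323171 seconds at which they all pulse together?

1406790 seconds

Joint pulses occur at multiples of LCM(1015, 770, 490, 2695).
1015 = 5 × 7 × 29
770 = 2 × 5 × 7 × 11
490 = 2 × 5 × 7^2
2695 = 5 × 7^2 × 11
LCM(1015, 770, 490, 2695) = 2 × 5 × 7^2 × 11 × 29 = 156310.
Smallest multiple of 156310 that is ≥ 1323171: ⌈1323171/156310⌉ × 156310 = 9 × 156310 = 1406790.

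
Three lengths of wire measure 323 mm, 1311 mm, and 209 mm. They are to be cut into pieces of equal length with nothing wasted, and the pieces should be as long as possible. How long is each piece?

Each piece length must divide every original length, so the longest possible is gcd(323, 1311, 209).
323 = 17 × 19
1311 = 3 × 19 × 23
209 = 11 × 19
gcd(323, 1311, 209) = 19.

19 mm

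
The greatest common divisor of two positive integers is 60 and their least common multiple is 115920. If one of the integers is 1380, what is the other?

5040

For two integers, gcd × lcm = product, so the other is (60 × 115920) / 1380 = 6955200 / 1380 = 5040.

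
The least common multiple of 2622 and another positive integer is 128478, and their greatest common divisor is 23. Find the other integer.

1127

gcd × lcm = product of the two integers, so the other integer is (23 × 128478) / 2622 = 1127.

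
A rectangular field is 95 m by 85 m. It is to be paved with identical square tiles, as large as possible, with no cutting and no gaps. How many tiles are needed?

323

Tile side = gcd(95, 85).
95 = 5 × 19
85 = 5 × 17
gcd(95, 85) = 5.
Tiles: (95/5) × (85/5) = 19 × 17 = 323.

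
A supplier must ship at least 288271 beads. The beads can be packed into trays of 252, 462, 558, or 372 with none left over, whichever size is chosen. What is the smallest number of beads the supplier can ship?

The number of beads must be a common multiple of 252, 462, 558, and 372, so a multiple of their LCM.
252 = 2^2 × 3^2 × 7
462 = 2 × 3 × 7 × 11
558 = 2 × 3^2 × 31
372 = 2^2 × 3 × 31
LCM(252, 462, 558, 372) = 2^2 × 3^2 × 7 × 11 × 31 = 85932.
Smallest multiple of 85932 that is ≥ 288271: ⌈288271/85932⌉ × 85932 = 4 × 85932 = 343728.

343728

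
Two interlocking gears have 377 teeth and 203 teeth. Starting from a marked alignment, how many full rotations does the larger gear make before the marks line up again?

All finish a whole number of cycles simultaneously at t = LCM of the periods.
377 = 13 × 29
203 = 7 × 29
LCM(377, 203) = 7 × 13 × 29 = 2639.
Rotations for period 377: 2639 / 377 = 7.

7 rotations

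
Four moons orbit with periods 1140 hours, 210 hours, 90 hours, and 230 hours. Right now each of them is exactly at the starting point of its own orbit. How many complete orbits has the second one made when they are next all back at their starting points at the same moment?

2622 orbits

All finish a whole number of cycles simultaneously at t = LCM of the periods.
1140 = 2^2 × 3 × 5 × 19
210 = 2 × 3 × 5 × 7
90 = 2 × 3^2 × 5
230 = 2 × 5 × 23
LCM(1140, 210, 90, 230) = 2^2 × 3^2 × 5 × 7 × 19 × 23 = 550620.
Orbits for period 210: 550620 / 210 = 2622.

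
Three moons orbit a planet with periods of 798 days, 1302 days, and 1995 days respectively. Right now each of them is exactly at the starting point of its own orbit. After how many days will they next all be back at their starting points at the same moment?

We need the least common multiple of the intervals.
798 = 2 × 3 × 7 × 19
1302 = 2 × 3 × 7 × 31
1995 = 3 × 5 × 7 × 19
LCM(798, 1302, 1995) = 2 × 3 × 5 × 7 × 19 × 31 = 123690.

123690 days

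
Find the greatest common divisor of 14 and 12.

2

14 = 2 × 7
12 = 2^2 × 3
gcd(14, 12) = 2.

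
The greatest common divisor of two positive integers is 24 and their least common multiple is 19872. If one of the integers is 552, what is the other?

864

For two integers, gcd × lcm = product, so the other is (24 × 19872) / 552 = 476928 / 552 = 864.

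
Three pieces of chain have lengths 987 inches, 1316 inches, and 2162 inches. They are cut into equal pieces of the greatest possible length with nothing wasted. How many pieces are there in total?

95

Piece length = gcd(987, 1316, 2162).
987 = 3 × 7 × 47
1316 = 2^2 × 7 × 47
2162 = 2 × 23 × 47
gcd(987, 1316, 2162) = 47.
Total pieces = 987/47 + 1316/47 + 2162/47 = 21 + 28 + 46 = 95.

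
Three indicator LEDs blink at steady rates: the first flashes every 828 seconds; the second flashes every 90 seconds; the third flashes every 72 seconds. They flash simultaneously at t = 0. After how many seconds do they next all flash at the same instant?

The first simultaneous occurrence is after LCM of the individual periods.
828 = 2^2 × 3^2 × 23
90 = 2 × 3^2 × 5
72 = 2^3 × 3^2
LCM(828, 90, 72) = 2^3 × 3^2 × 5 × 23 = 8280.

8280 seconds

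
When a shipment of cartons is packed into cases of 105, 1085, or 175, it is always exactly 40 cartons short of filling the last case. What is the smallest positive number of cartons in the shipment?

16235

Being 40 short of a full case of size k means N ≡ −40 (mod k), i.e. N + 40 is a multiple of each size.
105 = 3 × 5 × 7
1085 = 5 × 7 × 31
175 = 5^2 × 7
LCM(105, 1085, 175) = 3 × 5^2 × 7 × 31 = 16275.
Smallest positive N is 16275 − 40 = 16235.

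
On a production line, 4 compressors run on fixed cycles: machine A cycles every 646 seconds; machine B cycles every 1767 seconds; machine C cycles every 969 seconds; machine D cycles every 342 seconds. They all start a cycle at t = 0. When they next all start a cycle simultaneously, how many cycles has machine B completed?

All finish a whole number of cycles simultaneously at t = LCM of the periods.
646 = 2 × 17 × 19
1767 = 3 × 19 × 31
969 = 3 × 17 × 19
342 = 2 × 3^2 × 19
LCM(646, 1767, 969, 342) = 2 × 3^2 × 17 × 19 × 31 = 180234.
Cycles for period 1767: 180234 / 1767 = 102.

102 cycles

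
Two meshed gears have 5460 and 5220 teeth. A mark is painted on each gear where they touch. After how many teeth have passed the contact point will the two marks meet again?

The first simultaneous occurrence is after LCM of the individual periods.
5460 = 2^2 × 3 × 5 × 7 × 13
5220 = 2^2 × 3^2 × 5 × 29
LCM(5460, 5220) = 2^2 × 3^2 × 5 × 7 × 13 × 29 = 475020.

475020 teeth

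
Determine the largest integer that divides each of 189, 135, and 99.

189 = 3^3 × 7
135 = 3^3 × 5
99 = 3^2 × 11
gcd(189, 135, 99) = 3^2 = 9.

9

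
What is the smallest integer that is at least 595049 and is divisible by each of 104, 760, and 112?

691600

The integer must be a common multiple of 104, 760, and 112, so a multiple of their LCM.
104 = 2^3 × 13
760 = 2^3 × 5 × 19
112 = 2^4 × 7
LCM(104, 760, 112) = 2^4 × 5 × 7 × 13 × 19 = 138320.
Smallest multiple of 138320 that is ≥ 595049: ⌈595049/138320⌉ × 138320 = 5 × 138320 = 691600.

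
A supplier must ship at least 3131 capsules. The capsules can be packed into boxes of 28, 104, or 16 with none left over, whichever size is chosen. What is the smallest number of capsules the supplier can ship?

The number of capsules must be a common multiple of 28, 104, and 16, so a multiple of their LCM.
28 = 2^2 × 7
104 = 2^3 × 13
16 = 2^4
LCM(28, 104, 16) = 2^4 × 7 × 13 = 1456.
Smallest multiple of 1456 that is ≥ 3131: ⌈3131/1456⌉ × 1456 = 3 × 1456 = 4368.

4368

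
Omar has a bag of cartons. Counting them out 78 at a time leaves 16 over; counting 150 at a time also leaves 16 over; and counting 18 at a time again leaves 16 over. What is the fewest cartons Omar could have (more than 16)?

5866

N − 16 must be a common multiple of 78, 150, and 18.
78 = 2 × 3 × 13
150 = 2 × 3 × 5^2
18 = 2 × 3^2
LCM(78, 150, 18) = 2 × 3^2 × 5^2 × 13 = 5850.
Smallest N > 16 is LCM + 16 = 5850 + 16 = 5866.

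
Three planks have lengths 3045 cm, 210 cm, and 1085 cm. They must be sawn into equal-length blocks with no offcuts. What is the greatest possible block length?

This is the greatest common divisor of 3045, 210, and 1085.
3045 = 3 × 5 × 7 × 29
210 = 2 × 3 × 5 × 7
1085 = 5 × 7 × 31
gcd(3045, 210, 1085) = 5 × 7 = 35.

35 cm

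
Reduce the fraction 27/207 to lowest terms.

3/23

27 = 3^3
207 = 3^2 × 23
gcd(27, 207) = 3^2 = 9.
Divide numerator and denominator by 9: 27/207 = 3/23.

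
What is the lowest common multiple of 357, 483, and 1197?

357 = 3 × 7 × 17
483 = 3 × 7 × 23
1197 = 3^2 × 7 × 19
LCM(357, 483, 1197) = 3^2 × 7 × 17 × 19 × 23 = 468027.

468027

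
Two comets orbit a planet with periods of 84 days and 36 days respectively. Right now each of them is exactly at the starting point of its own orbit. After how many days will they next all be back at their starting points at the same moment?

The first simultaneous occurrence is after LCM of the individual periods.
84 = 2^2 × 3 × 7
36 = 2^2 × 3^2
LCM(84, 36) = 2^2 × 3^2 × 7 = 252.

252 days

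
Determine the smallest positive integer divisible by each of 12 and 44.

12 = 2^2 × 3
44 = 2^2 × 11
LCM(12, 44) = 2^2 × 3 × 11 = 132.

132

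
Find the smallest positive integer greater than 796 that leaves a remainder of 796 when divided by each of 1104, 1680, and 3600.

N − 796 must be a common multiple of 1104, 1680, and 3600.
1104 = 2^4 × 3 × 23
1680 = 2^4 × 3 × 5 × 7
3600 = 2^4 × 3^2 × 5^2
LCM(1104, 1680, 3600) = 2^4 × 3^2 × 5^2 × 7 × 23 = 579600.
Smallest N > 796 is LCM + 796 = 579600 + 796 = 580396.

580396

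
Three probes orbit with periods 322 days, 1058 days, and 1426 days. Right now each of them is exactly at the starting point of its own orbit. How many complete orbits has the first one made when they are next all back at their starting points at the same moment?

713 orbits

The first common completion time is the LCM of the periods.
322 = 2 × 7 × 23
1058 = 2 × 23^2
1426 = 2 × 23 × 31
LCM(322, 1058, 1426) = 2 × 7 × 23^2 × 31 = 229586.
Orbits for period 322: 229586 / 322 = 713.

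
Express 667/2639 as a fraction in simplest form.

23/91

667 = 23 × 29
2639 = 7 × 13 × 29
gcd(667, 2639) = 29.
Divide numerator and denominator by 29: 667/2639 = 23/91.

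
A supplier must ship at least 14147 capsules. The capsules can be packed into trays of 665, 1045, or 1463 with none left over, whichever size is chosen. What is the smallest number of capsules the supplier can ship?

14630

The number of capsules must be a common multiple of 665, 1045, and 1463, so a multiple of their LCM.
665 = 5 × 7 × 19
1045 = 5 × 11 × 19
1463 = 7 × 11 × 19
LCM(665, 1045, 1463) = 5 × 7 × 11 × 19 = 7315.
Smallest multiple of 7315 that is ≥ 14147: ⌈14147/7315⌉ × 7315 = 2 × 7315 = 14630.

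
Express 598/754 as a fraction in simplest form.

23/29

598 = 2 × 13 × 23
754 = 2 × 13 × 29
gcd(598, 754) = 2 × 13 = 26.
Divide numerator and denominator by 26: 598/754 = 23/29.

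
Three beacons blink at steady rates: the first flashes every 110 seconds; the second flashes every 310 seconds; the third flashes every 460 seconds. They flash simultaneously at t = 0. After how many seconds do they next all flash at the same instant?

156860 seconds

They coincide at every common multiple of the periods; the first is the LCM.
110 = 2 × 5 × 11
310 = 2 × 5 × 31
460 = 2^2 × 5 × 23
LCM(110, 310, 460) = 2^2 × 5 × 11 × 23 × 31 = 156860.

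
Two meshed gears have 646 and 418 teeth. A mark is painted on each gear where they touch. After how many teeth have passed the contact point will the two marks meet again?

We need the least common multiple of the intervals.
646 = 2 × 17 × 19
418 = 2 × 11 × 19
LCM(646, 418) = 2 × 11 × 17 × 19 = 7106.

7106 teeth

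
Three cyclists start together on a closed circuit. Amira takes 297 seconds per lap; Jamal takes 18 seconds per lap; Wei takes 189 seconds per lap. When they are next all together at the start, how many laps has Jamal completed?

The first common completion time is the LCM of the periods.
297 = 3^3 × 11
18 = 2 × 3^2
189 = 3^3 × 7
LCM(297, 18, 189) = 2 × 3^3 × 7 × 11 = 4158.
Laps for period 18: 4158 / 18 = 231.

231 laps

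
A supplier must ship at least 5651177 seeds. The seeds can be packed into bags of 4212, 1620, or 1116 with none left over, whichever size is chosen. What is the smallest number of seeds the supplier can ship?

5875740

The number of seeds must be a common multiple of 4212, 1620, and 1116, so a multiple of their LCM.
4212 = 2^2 × 3^4 × 13
1620 = 2^2 × 3^4 × 5
1116 = 2^2 × 3^2 × 31
LCM(4212, 1620, 1116) = 2^2 × 3^4 × 5 × 13 × 31 = 652860.
Smallest multiple of 652860 that is ≥ 5651177: ⌈5651177/652860⌉ × 652860 = 9 × 652860 = 5875740.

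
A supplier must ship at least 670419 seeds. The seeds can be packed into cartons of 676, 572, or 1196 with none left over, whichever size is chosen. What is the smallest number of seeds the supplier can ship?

The number of seeds must be a common multiple of 676, 572, and 1196, so a multiple of their LCM.
676 = 2^2 × 13^2
572 = 2^2 × 11 × 13
1196 = 2^2 × 13 × 23
LCM(676, 572, 1196) = 2^2 × 11 × 13^2 × 23 = 171028.
Smallest multiple of 171028 that is ≥ 670419: ⌈670419/171028⌉ × 171028 = 4 × 171028 = 684112.

684112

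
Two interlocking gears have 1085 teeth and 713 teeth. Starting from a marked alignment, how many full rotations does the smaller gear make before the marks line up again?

35 rotations

They are all back at their starting positions together after one LCM of the periods.
1085 = 5 × 7 × 31
713 = 23 × 31
LCM(1085, 713) = 5 × 7 × 23 × 31 = 24955.
Rotations for period 713: 24955 / 713 = 35.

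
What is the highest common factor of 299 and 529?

299 = 13 × 23
529 = 23^2
gcd(299, 529) = 23.

23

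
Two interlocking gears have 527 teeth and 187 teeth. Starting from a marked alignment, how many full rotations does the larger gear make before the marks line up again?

11 rotations

All finish a whole number of cycles simultaneously at t = LCM of the periods.
527 = 17 × 31
187 = 11 × 17
LCM(527, 187) = 11 × 17 × 31 = 5797.
Rotations for period 527: 5797 / 527 = 11.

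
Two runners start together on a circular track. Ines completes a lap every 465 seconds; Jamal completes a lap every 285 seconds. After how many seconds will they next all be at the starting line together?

We need the least common multiple of the intervals.
465 = 3 × 5 × 31
285 = 3 × 5 × 19
LCM(465, 285) = 3 × 5 × 19 × 31 = 8835.

8835 seconds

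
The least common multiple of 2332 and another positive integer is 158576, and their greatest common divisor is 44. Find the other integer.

gcd × lcm = product of the two integers, so the other integer is (44 × 158576) / 2332 = 2992.

2992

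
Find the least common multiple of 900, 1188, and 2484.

900 = 2^2 × 3^2 × 5^2
1188 = 2^2 × 3^3 × 11
2484 = 2^2 × 3^3 × 23
LCM(900, 1188, 2484) = 2^2 × 3^3 × 5^2 × 11 × 23 = 683100.

683100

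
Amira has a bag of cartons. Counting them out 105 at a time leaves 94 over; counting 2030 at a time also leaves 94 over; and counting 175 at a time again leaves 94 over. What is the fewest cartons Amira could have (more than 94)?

N − 94 must be a common multiple of 105, 2030, and 175.
105 = 3 × 5 × 7
2030 = 2 × 5 × 7 × 29
175 = 5^2 × 7
LCM(105, 2030, 175) = 2 × 3 × 5^2 × 7 × 29 = 30450.
Smallest N > 94 is LCM + 94 = 30450 + 94 = 30544.

30544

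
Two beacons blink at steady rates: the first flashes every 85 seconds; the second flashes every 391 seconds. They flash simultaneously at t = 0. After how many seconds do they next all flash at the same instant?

The first simultaneous occurrence is after LCM of the individual periods.
85 = 5 × 17
391 = 17 × 23
LCM(85, 391) = 5 × 17 × 23 = 1955.

1955 seconds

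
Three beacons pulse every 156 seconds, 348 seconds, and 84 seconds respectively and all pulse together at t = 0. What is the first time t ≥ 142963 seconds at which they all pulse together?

158340 seconds

Joint pulses occur at multiples of LCM(156, 348, 84).
156 = 2^2 × 3 × 13
348 = 2^2 × 3 × 29
84 = 2^2 × 3 × 7
LCM(156, 348, 84) = 2^2 × 3 × 7 × 13 × 29 = 31668.
Smallest multiple of 31668 that is ≥ 142963: ⌈142963/31668⌉ × 31668 = 5 × 31668 = 158340.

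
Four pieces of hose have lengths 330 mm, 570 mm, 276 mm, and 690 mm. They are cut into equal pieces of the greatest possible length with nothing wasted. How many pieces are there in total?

Piece length = gcd(330, 570, 276, 690).
330 = 2 × 3 × 5 × 11
570 = 2 × 3 × 5 × 19
276 = 2^2 × 3 × 23
690 = 2 × 3 × 5 × 23
gcd(330, 570, 276, 690) = 2 × 3 = 6.
Total pieces = 330/6 + 570/6 + 276/6 + 690/6 = 55 + 95 + 46 + 115 = 311.

311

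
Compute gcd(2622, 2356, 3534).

2622 = 2 × 3 × 19 × 23
2356 = 2^2 × 19 × 31
3534 = 2 × 3 × 19 × 31
gcd(2622, 2356, 3534) = 2 × 19 = 38.

38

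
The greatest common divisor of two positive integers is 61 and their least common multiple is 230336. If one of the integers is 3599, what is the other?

For two integers, gcd × lcm = product, so the other is (61 × 230336) / 3599 = 14050496 / 3599 = 3904.

3904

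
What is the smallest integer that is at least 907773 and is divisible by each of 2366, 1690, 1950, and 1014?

The integer must be a common multiple of 2366, 1690, 1950, and 1014, so a multiple of their LCM.
2366 = 2 × 7 × 13^2
1690 = 2 × 5 × 13^2
1950 = 2 × 3 × 5^2 × 13
1014 = 2 × 3 × 13^2
LCM(2366, 1690, 1950, 1014) = 2 × 3 × 5^2 × 7 × 13^2 = 177450.
Smallest multiple of 177450 that is ≥ 907773: ⌈907773/177450⌉ × 177450 = 6 × 177450 = 1064700.

1064700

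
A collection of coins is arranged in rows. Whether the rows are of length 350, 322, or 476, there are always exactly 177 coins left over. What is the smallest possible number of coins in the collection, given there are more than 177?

273877

N − 177 must be a common multiple of 350, 322, and 476.
350 = 2 × 5^2 × 7
322 = 2 × 7 × 23
476 = 2^2 × 7 × 17
LCM(350, 322, 476) = 2^2 × 5^2 × 7 × 17 × 23 = 273700.
Smallest N > 177 is LCM + 177 = 273700 + 177 = 273877.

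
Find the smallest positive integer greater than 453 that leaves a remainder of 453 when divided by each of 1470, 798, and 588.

N − 453 must be a common multiple of 1470, 798, and 588.
1470 = 2 × 3 × 5 × 7^2
798 = 2 × 3 × 7 × 19
588 = 2^2 × 3 × 7^2
LCM(1470, 798, 588) = 2^2 × 3 × 5 × 7^2 × 19 = 55860.
Smallest N > 453 is LCM + 453 = 55860 + 453 = 56313.

56313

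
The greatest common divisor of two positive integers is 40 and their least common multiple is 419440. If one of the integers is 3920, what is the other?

4280

For two integers, gcd × lcm = product, so the other is (40 × 419440) / 3920 = 16777600 / 3920 = 4280.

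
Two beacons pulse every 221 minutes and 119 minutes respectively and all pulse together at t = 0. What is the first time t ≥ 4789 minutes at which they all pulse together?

6188 minutes

Joint pulses occur at multiples of LCM(221, 119).
221 = 13 × 17
119 = 7 × 17
LCM(221, 119) = 7 × 13 × 17 = 1547.
Smallest multiple of 1547 that is ≥ 4789: ⌈4789/1547⌉ × 1547 = 4 × 1547 = 6188.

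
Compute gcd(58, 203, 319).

58 = 2 × 29
203 = 7 × 29
319 = 11 × 29
gcd(58, 203, 319) = 29.

29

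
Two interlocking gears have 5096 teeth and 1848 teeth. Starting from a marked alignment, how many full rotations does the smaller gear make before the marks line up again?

91 rotations

All finish a whole number of cycles simultaneously at t = LCM of the periods.
5096 = 2^3 × 7^2 × 13
1848 = 2^3 × 3 × 7 × 11
LCM(5096, 1848) = 2^3 × 3 × 7^2 × 11 × 13 = 168168.
Rotations for period 1848: 168168 / 1848 = 91.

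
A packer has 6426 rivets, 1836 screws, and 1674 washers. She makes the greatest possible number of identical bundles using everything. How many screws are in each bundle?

34

Number of bundles = gcd(6426, 1836, 1674).
6426 = 2 × 3^3 × 7 × 17
1836 = 2^2 × 3^3 × 17
1674 = 2 × 3^3 × 31
gcd(6426, 1836, 1674) = 2 × 3^3 = 54.
screws per bundle = 1836 / 54 = 34.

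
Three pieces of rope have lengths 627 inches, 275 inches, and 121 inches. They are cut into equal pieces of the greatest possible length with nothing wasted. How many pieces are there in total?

93

Piece length = gcd(627, 275, 121).
627 = 3 × 11 × 19
275 = 5^2 × 11
121 = 11^2
gcd(627, 275, 121) = 11.
Total pieces = 627/11 + 275/11 + 121/11 = 57 + 25 + 11 = 93.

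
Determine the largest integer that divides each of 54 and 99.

54 = 2 × 3^3
99 = 3^2 × 11
gcd(54, 99) = 3^2 = 9.

9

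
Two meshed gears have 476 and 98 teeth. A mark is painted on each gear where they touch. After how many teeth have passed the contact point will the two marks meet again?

We need the least common multiple of the intervals.
476 = 2^2 × 7 × 17
98 = 2 × 7^2
LCM(476, 98) = 2^2 × 7^2 × 17 = 3332.

3332 teeth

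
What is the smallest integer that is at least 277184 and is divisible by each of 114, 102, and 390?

The integer must be a common multiple of 114, 102, and 390, so a multiple of their LCM.
114 = 2 × 3 × 19
102 = 2 × 3 × 17
390 = 2 × 3 × 5 × 13
LCM(114, 102, 390) = 2 × 3 × 5 × 13 × 17 × 19 = 125970.
Smallest multiple of 125970 that is ≥ 277184: ⌈277184/125970⌉ × 125970 = 3 × 125970 = 377910.

377910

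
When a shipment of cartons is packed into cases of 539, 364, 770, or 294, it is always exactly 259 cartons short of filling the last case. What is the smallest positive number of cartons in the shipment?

420161

Being 259 short of a full case of size k means N ≡ −259 (mod k), i.e. N + 259 is a multiple of each size.
539 = 7^2 × 11
364 = 2^2 × 7 × 13
770 = 2 × 5 × 7 × 11
294 = 2 × 3 × 7^2
LCM(539, 364, 770, 294) = 2^2 × 3 × 5 × 7^2 × 11 × 13 = 420420.
Smallest positive N is 420420 − 259 = 420161.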